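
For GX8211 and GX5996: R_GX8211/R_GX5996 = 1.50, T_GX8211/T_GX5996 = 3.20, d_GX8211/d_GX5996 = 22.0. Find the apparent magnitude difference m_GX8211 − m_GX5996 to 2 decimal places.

0.78

L_GX8211/L_GX5996 = (1.50)²(3.20)⁴ = 235.9.
F_GX8211/F_GX5996 = (L_GX8211/L_GX5996)/(d_GX8211/d_GX5996)² = 235.9/484.0 = 0.4875.
m_GX8211 − m_GX5996 = −2.5 log₁₀(0.4875) = 0.78.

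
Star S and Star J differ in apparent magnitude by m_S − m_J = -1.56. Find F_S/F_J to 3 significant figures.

4.21

F_S/F_J = 10^(−(m_S − m_J)/2.5) = 10^(1.56/2.5) = 10^0.624 = 4.207.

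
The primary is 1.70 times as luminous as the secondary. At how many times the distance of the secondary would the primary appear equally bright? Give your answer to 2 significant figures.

Equal flux requires L_p/d_p² = L_s/d_s², so d_p/d_s = √(L_p/L_s)
= √(1.70) = 1.304.

1.3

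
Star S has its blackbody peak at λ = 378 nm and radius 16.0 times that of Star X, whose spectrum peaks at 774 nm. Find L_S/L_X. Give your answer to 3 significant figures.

Wien's law gives T ∝ 1/λ_max, so T_S/T_X = λ_X/λ_S = 774/378 = 2.048.
Then L ∝ R²T⁴ gives L_S/L_X = (16.0)² × (2.048)⁴ = 256.0 × 17.58 = 4500.

4.50×10^3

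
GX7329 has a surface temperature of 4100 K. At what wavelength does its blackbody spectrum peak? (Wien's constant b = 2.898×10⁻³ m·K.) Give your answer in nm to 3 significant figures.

707 nm

λ_max = b/T = 2.898×10⁻³ / 4100 = 7.07×10^-7 m = 706.8 nm.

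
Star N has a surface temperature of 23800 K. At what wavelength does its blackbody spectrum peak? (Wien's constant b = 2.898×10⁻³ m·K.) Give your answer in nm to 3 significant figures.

λ_max = b/T = 2.898×10⁻³ / 23800 = 1.22×10^-7 m = 121.8 nm.

122 nm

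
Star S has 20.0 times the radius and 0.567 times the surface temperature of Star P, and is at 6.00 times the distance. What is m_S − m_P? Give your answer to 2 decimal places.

L_S/L_P = (20.0)²(0.567)⁴ = 41.34.
F_S/F_P = (L_S/L_P)/(d_S/d_P)² = 41.34/36.00 = 1.148.
m_S − m_P = −2.5 log₁₀(1.148) = -0.15.

-0.15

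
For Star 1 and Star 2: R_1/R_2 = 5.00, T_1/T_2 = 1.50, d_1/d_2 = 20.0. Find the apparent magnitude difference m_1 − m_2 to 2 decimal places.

L_1/L_2 = (5.00)²(1.50)⁴ = 126.6.
F_1/F_2 = (L_1/L_2)/(d_1/d_2)² = 126.6/400.0 = 0.3164.
m_1 − m_2 = −2.5 log₁₀(0.3164) = 1.25.

1.25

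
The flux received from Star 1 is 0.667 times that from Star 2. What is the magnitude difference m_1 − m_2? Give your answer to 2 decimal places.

m_1 − m_2 = −2.5 log₁₀(F_1/F_2) = −2.5 log₁₀(0.667) = −2.5 × (-0.176) = 0.440.

0.44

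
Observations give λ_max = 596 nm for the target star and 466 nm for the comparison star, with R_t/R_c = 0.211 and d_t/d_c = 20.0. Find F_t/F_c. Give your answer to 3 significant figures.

4.16×10^-5

Wien's law: T_t/T_c = λ_c/λ_t = 466/596 = 0.7819.
L_t/L_c = (R_t/R_c)²(T_t/T_c)⁴ = (0.211)²(0.7819)⁴ = 0.01664.
F_t/F_c = (L_t/L_c)/(d_t/d_c)² = 0.01664/(20.0)² = 4.160×10^-5.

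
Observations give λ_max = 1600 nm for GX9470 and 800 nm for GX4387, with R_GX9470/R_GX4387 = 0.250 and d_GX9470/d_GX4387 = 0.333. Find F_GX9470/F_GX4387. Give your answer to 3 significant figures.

0.0352

Wien's law: T_GX9470/T_GX4387 = λ_GX4387/λ_GX9470 = 800/1600 = 0.5000.
L_GX9470/L_GX4387 = (R_GX9470/R_GX4387)²(T_GX9470/T_GX4387)⁴ = (0.250)²(0.5000)⁴ = 0.003906.
F_GX9470/F_GX4387 = (L_GX9470/L_GX4387)/(d_GX9470/d_GX4387)² = 0.003906/(0.333)² = 0.03523.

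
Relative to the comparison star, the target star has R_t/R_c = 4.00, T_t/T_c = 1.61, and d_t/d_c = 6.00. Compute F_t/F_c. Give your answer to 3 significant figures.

2.99

L_t/L_c = (R_t/R_c)²(T_t/T_c)⁴ = (4.00)² × (1.61)⁴ = 107.5.
F_t/F_c = (L_t/L_c)/(d_t/d_c)² = 107.5 / (6.00)² = 2.986.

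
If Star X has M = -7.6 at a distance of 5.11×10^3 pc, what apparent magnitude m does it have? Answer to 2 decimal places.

m = M + 5 log₁₀(d/10 pc) = -7.6 + 5 log₁₀(5.11×10^3/10)
  = -7.6 + 5 × 2.708 = -7.6 + 13.54 = 5.94.

5.94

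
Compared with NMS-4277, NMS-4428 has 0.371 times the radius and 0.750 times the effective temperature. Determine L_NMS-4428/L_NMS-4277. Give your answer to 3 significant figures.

0.0436

From the Stefan–Boltzmann law, L ∝ R²T⁴, so
L_NMS-4428/L_NMS-4277 = (R_NMS-4428/R_NMS-4277)² (T_NMS-4428/T_NMS-4277)⁴ = (0.371)² × (0.750)⁴ = 0.1376 × 0.3164 = 0.04355.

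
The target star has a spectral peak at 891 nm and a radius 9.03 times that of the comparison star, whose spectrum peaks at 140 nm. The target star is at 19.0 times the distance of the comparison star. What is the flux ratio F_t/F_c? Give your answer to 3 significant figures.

Wien's law: T_t/T_c = λ_c/λ_t = 140/891 = 0.1571.
L_t/L_c = (R_t/R_c)²(T_t/T_c)⁴ = (9.03)²(0.1571)⁴ = 0.04970.
F_t/F_c = (L_t/L_c)/(d_t/d_c)² = 0.04970/(19.0)² = 1.377×10^-4.

1.38×10^-4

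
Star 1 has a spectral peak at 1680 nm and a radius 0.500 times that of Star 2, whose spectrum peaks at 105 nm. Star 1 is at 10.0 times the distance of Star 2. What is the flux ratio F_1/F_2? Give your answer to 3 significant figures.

Wien's law: T_1/T_2 = λ_2/λ_1 = 105/1680 = 0.06250.
L_1/L_2 = (R_1/R_2)²(T_1/T_2)⁴ = (0.500)²(0.06250)⁴ = 3.815×10^-6.
F_1/F_2 = (L_1/L_2)/(d_1/d_2)² = 3.815×10^-6/(10.0)² = 3.815×10^-8.

3.81×10^-8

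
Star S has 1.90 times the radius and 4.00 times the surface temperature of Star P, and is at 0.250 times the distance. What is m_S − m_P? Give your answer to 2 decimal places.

-10.42

L_S/L_P = (1.90)²(4.00)⁴ = 924.2.
F_S/F_P = (L_S/L_P)/(d_S/d_P)² = 924.2/0.06250 = 1.479×10^4.
m_S − m_P = −2.5 log₁₀(1.479×10^4) = -10.42.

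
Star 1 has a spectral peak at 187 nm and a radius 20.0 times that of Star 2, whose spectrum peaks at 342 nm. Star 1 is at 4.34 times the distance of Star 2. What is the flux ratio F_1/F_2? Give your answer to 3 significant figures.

Wien's law: T_1/T_2 = λ_2/λ_1 = 342/187 = 1.829.
L_1/L_2 = (R_1/R_2)²(T_1/T_2)⁴ = (20.0)²(1.829)⁴ = 4475.
F_1/F_2 = (L_1/L_2)/(d_1/d_2)² = 4475/(4.34)² = 237.6.

238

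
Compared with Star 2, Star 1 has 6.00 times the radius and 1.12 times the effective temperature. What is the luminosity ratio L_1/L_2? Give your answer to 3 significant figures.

From the Stefan–Boltzmann law, L ∝ R²T⁴, so
L_1/L_2 = (R_1/R_2)² (T_1/T_2)⁴ = (6.00)² × (1.12)⁴ = 36.00 × 1.574 = 56.65.

56.6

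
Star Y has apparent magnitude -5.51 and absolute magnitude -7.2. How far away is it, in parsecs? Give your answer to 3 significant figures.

21.8 pc

m − M = 5 log₁₀(d/10 pc)
-5.51 − (-7.2) = 1.69 = 5 log₁₀(d/10)
d = 10 × 10^(1.69/5) = 10 × 10^0.338 = 21.78 pc.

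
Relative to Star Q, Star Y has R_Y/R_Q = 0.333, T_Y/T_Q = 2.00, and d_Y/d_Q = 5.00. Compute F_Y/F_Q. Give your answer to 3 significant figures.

L_Y/L_Q = (R_Y/R_Q)²(T_Y/T_Q)⁴ = (0.333)² × (2.00)⁴ = 1.774.
F_Y/F_Q = (L_Y/L_Q)/(d_Y/d_Q)² = 1.774 / (5.00)² = 0.07097.

0.0710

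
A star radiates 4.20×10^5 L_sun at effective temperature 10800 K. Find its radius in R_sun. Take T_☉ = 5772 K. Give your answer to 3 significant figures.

R/R_☉ = √(L/L_☉) / (T/T_☉)² = √(4.20×10^5) / (1.871)²
       = 648.1 / 3.501 = 185.1.

185 R_sun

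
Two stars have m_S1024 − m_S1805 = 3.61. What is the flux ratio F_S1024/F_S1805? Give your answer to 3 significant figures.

F_S1024/F_S1805 = 10^(−(m_S1024 − m_S1805)/2.5) = 10^(-3.61/2.5) = 10^-1.444 = 0.03597.

0.0360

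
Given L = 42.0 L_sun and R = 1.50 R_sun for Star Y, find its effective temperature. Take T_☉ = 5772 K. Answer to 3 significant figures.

1.20×10^4 K

T/T_☉ = (L/L_☉)^(1/4) / (R/R_☉)^(1/2)
T = 5772 × (42.0)^(1/4) / √(1.50) = 5772 × 2.546 / 1.225 = 1.200×10^4 K.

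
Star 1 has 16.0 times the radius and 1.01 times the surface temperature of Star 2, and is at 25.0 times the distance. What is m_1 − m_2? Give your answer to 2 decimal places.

L_1/L_2 = (16.0)²(1.01)⁴ = 266.4.
F_1/F_2 = (L_1/L_2)/(d_1/d_2)² = 266.4/625.0 = 0.4262.
m_1 − m_2 = −2.5 log₁₀(0.4262) = 0.93.

0.93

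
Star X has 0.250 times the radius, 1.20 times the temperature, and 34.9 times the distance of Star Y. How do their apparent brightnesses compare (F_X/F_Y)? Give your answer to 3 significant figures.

L_X/L_Y = (R_X/R_Y)²(T_X/T_Y)⁴ = (0.250)² × (1.20)⁴ = 0.1296.
F_X/F_Y = (L_X/L_Y)/(d_X/d_Y)² = 0.1296 / (34.9)² = 1.064×10^-4.

1.06×10^-4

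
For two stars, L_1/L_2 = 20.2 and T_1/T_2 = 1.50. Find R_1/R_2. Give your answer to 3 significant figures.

L ∝ R²T⁴ gives R ∝ √L / T², so
R_1/R_2 = √(20.2) / (1.50)² = 4.494 / 2.250 = 1.998.

2.00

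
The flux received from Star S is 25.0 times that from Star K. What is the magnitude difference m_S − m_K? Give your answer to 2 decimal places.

m_S − m_K = −2.5 log₁₀(F_S/F_K) = −2.5 log₁₀(25.0) = −2.5 × (1.398) = -3.495.

-3.49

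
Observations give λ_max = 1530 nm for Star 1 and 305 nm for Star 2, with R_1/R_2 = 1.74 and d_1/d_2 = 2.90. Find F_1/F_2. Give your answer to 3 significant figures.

Wien's law: T_1/T_2 = λ_2/λ_1 = 305/1530 = 0.1993.
L_1/L_2 = (R_1/R_2)²(T_1/T_2)⁴ = (1.74)²(0.1993)⁴ = 0.004781.
F_1/F_2 = (L_1/L_2)/(d_1/d_2)² = 0.004781/(2.90)² = 5.685×10^-4.

5.69×10^-4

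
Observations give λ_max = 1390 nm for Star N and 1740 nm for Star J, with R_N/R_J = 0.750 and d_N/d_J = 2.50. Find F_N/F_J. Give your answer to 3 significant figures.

Wien's law: T_N/T_J = λ_J/λ_N = 1740/1390 = 1.252.
L_N/L_J = (R_N/R_J)²(T_N/T_J)⁴ = (0.750)²(1.252)⁴ = 1.381.
F_N/F_J = (L_N/L_J)/(d_N/d_J)² = 1.381/(2.50)² = 0.2210.

0.221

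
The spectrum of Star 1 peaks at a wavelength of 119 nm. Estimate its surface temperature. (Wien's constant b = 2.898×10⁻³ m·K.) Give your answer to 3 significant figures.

T = b/λ_max = 2.898×10⁻³ / (119×10⁻⁹) = 2.435×10^4 K.

2.44×10^4 K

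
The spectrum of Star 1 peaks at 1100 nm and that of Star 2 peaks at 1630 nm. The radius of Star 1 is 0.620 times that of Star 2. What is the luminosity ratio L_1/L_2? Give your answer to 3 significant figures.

1.85

Wien's law gives T ∝ 1/λ_max, so T_1/T_2 = λ_2/λ_1 = 1630/1100 = 1.482.
Then L ∝ R²T⁴ gives L_1/L_2 = (0.620)² × (1.482)⁴ = 0.3844 × 4.821 = 1.853.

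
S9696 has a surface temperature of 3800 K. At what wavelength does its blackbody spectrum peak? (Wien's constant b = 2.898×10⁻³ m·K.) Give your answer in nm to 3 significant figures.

763 nm

λ_max = b/T = 2.898×10⁻³ / 3800 = 7.63×10^-7 m = 762.6 nm.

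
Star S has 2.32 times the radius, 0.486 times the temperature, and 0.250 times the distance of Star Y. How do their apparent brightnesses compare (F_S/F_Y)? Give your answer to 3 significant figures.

4.80

L_S/L_Y = (R_S/R_Y)²(T_S/T_Y)⁴ = (2.32)² × (0.486)⁴ = 0.3003.
F_S/F_Y = (L_S/L_Y)/(d_S/d_Y)² = 0.3003 / (0.250)² = 4.804.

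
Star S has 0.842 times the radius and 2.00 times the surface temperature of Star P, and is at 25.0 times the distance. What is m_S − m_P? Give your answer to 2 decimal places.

L_S/L_P = (0.842)²(2.00)⁴ = 11.34.
F_S/F_P = (L_S/L_P)/(d_S/d_P)² = 11.34/625.0 = 0.01815.
m_S − m_P = −2.5 log₁₀(0.01815) = 4.35.

4.35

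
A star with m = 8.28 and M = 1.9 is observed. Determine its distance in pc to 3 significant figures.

m − M = 5 log₁₀(d/10 pc)
8.28 − (1.9) = 6.38 = 5 log₁₀(d/10)
d = 10 × 10^(6.38/5) = 10 × 10^1.276 = 188.8 pc.

189 pc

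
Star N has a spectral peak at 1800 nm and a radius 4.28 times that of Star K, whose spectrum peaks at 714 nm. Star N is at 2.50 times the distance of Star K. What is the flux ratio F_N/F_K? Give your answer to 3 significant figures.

0.0726

Wien's law: T_N/T_K = λ_K/λ_N = 714/1800 = 0.3967.
L_N/L_K = (R_N/R_K)²(T_N/T_K)⁴ = (4.28)²(0.3967)⁴ = 0.4535.
F_N/F_K = (L_N/L_K)/(d_N/d_K)² = 0.4535/(2.50)² = 0.07256.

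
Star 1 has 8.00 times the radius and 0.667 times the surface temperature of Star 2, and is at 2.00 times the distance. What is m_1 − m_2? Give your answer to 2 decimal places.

L_1/L_2 = (8.00)²(0.667)⁴ = 12.67.
F_1/F_2 = (L_1/L_2)/(d_1/d_2)² = 12.67/4.000 = 3.167.
m_1 − m_2 = −2.5 log₁₀(3.167) = -1.25.

-1.25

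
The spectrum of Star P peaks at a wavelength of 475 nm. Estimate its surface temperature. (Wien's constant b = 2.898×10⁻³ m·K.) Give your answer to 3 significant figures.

T = b/λ_max = 2.898×10⁻³ / (475×10⁻⁹) = 6101 K.

6.10×10^3 K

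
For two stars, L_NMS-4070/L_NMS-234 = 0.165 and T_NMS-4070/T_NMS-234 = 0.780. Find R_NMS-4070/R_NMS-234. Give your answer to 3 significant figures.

0.668

L ∝ R²T⁴ gives R ∝ √L / T², so
R_NMS-4070/R_NMS-234 = √(0.165) / (0.780)² = 0.4062 / 0.6084 = 0.6677.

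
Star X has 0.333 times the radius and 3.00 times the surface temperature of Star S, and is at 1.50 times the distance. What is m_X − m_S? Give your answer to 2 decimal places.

L_X/L_S = (0.333)²(3.00)⁴ = 8.982.
F_X/F_S = (L_X/L_S)/(d_X/d_S)² = 8.982/2.250 = 3.992.
m_X − m_S = −2.5 log₁₀(3.992) = -1.50.

-1.50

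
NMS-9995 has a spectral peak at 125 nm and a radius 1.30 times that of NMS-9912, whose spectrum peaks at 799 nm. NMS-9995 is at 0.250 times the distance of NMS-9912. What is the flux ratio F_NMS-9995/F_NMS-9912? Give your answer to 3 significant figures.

4.51×10^4

Wien's law: T_NMS-9995/T_NMS-9912 = λ_NMS-9912/λ_NMS-9995 = 799/125 = 6.392.
L_NMS-9995/L_NMS-9912 = (R_NMS-9995/R_NMS-9912)²(T_NMS-9995/T_NMS-9912)⁴ = (1.30)²(6.392)⁴ = 2821.
F_NMS-9995/F_NMS-9912 = (L_NMS-9995/L_NMS-9912)/(d_NMS-9995/d_NMS-9912)² = 2821/(0.250)² = 4.514×10^4.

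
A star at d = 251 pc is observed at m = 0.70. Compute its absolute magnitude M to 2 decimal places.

-6.30

M = m − 5 log₁₀(d/10 pc) = 0.70 − 5 log₁₀(251/10)
  = 0.70 − 5 × 1.400 = 0.70 − 7.00 = -6.30.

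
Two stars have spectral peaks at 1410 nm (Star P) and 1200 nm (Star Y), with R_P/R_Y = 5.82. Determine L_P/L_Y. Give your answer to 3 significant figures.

17.8

Wien's law gives T ∝ 1/λ_max, so T_P/T_Y = λ_Y/λ_P = 1200/1410 = 0.8511.
Then L ∝ R²T⁴ gives L_P/L_Y = (5.82)² × (0.8511)⁴ = 33.87 × 0.5246 = 17.77.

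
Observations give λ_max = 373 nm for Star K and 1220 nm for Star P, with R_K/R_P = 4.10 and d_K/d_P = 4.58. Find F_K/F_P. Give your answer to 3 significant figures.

91.7

Wien's law: T_K/T_P = λ_P/λ_K = 1220/373 = 3.271.
L_K/L_P = (R_K/R_P)²(T_K/T_P)⁴ = (4.10)²(3.271)⁴ = 1924.
F_K/F_P = (L_K/L_P)/(d_K/d_P)² = 1924/(4.58)² = 91.72.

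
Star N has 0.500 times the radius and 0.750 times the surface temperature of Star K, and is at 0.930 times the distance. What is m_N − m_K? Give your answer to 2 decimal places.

2.60

L_N/L_K = (0.500)²(0.750)⁴ = 0.07910.
F_N/F_K = (L_N/L_K)/(d_N/d_K)² = 0.07910/0.8649 = 0.09146.
m_N − m_K = −2.5 log₁₀(0.09146) = 2.60.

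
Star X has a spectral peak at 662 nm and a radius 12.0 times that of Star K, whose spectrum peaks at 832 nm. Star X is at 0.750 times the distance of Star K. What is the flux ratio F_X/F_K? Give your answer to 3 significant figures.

Wien's law: T_X/T_K = λ_K/λ_X = 832/662 = 1.257.
L_X/L_K = (R_X/R_K)²(T_X/T_K)⁴ = (12.0)²(1.257)⁴ = 359.3.
F_X/F_K = (L_X/L_K)/(d_X/d_K)² = 359.3/(0.750)² = 638.7.

639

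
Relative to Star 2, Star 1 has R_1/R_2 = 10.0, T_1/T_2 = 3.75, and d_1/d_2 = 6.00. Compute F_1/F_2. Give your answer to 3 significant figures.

L_1/L_2 = (R_1/R_2)²(T_1/T_2)⁴ = (10.0)² × (3.75)⁴ = 1.978×10^4.
F_1/F_2 = (L_1/L_2)/(d_1/d_2)² = 1.978×10^4 / (6.00)² = 549.3.

549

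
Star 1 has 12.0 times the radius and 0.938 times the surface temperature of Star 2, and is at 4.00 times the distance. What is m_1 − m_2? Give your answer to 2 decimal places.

L_1/L_2 = (12.0)²(0.938)⁴ = 111.5.
F_1/F_2 = (L_1/L_2)/(d_1/d_2)² = 111.5/16.00 = 6.967.
m_1 − m_2 = −2.5 log₁₀(6.967) = -2.11.

-2.11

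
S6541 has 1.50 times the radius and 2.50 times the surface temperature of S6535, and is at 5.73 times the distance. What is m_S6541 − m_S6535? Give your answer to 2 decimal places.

-1.07

L_S6541/L_S6535 = (1.50)²(2.50)⁴ = 87.89.
F_S6541/F_S6535 = (L_S6541/L_S6535)/(d_S6541/d_S6535)² = 87.89/32.83 = 2.677.
m_S6541 − m_S6535 = −2.5 log₁₀(2.677) = -1.07.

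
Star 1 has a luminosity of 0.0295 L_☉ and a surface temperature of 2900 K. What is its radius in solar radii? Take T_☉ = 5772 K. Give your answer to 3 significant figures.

R/R_☉ = √(L/L_☉) / (T/T_☉)² = √(0.0295) / (0.5024)²
       = 0.1718 / 0.2524 = 0.6804.

0.680 solar radii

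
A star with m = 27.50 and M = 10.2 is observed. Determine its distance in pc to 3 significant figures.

m − M = 5 log₁₀(d/10 pc)
27.50 − (10.2) = 17.30 = 5 log₁₀(d/10)
d = 10 × 10^(17.30/5) = 10 × 10^3.460 = 2.884×10^4 pc.

2.88×10^4 pc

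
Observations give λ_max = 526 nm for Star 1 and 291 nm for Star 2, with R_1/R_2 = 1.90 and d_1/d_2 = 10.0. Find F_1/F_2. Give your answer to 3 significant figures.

Wien's law: T_1/T_2 = λ_2/λ_1 = 291/526 = 0.5532.
L_1/L_2 = (R_1/R_2)²(T_1/T_2)⁴ = (1.90)²(0.5532)⁴ = 0.3382.
F_1/F_2 = (L_1/L_2)/(d_1/d_2)² = 0.3382/(10.0)² = 0.003382.

0.00338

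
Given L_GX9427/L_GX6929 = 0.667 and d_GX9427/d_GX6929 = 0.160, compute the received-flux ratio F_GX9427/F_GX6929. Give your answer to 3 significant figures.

26.1

F = L/(4πd²), so F_GX9427/F_GX6929 = (L_GX9427/L_GX6929) / (d_GX9427/d_GX6929)²
= 0.667 / (0.160)² = 0.667 / 0.02560 = 26.05.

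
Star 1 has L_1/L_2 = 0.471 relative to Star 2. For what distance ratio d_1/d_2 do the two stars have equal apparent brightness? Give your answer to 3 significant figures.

Equal flux requires L_1/d_1² = L_2/d_2², so d_1/d_2 = √(L_1/L_2)
= √(0.471) = 0.6863.

0.686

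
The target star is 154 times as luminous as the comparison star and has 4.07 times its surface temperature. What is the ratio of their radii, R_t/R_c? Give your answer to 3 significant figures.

L ∝ R²T⁴ gives R ∝ √L / T², so
R_t/R_c = √(154) / (4.07)² = 12.41 / 16.56 = 0.7492.

0.749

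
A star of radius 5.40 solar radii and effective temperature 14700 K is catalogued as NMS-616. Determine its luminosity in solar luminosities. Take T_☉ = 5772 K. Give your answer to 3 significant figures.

1.23×10^3 solar luminosities

L/L_☉ = (R/R_☉)² (T/T_☉)⁴ = (5.40)² × (14700/5772)⁴
       = 29.16 × (2.547)⁴ = 29.16 × 42.07 = 1227.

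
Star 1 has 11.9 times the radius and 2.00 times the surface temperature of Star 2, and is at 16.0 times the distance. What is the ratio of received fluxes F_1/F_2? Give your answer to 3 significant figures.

8.85

L_1/L_2 = (R_1/R_2)²(T_1/T_2)⁴ = (11.9)² × (2.00)⁴ = 2266.
F_1/F_2 = (L_1/L_2)/(d_1/d_2)² = 2266 / (16.0)² = 8.851.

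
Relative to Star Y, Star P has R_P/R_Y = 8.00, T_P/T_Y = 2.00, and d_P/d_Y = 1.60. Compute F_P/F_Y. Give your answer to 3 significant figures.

L_P/L_Y = (R_P/R_Y)²(T_P/T_Y)⁴ = (8.00)² × (2.00)⁴ = 1024.
F_P/F_Y = (L_P/L_Y)/(d_P/d_Y)² = 1024 / (1.60)² = 400.0.

400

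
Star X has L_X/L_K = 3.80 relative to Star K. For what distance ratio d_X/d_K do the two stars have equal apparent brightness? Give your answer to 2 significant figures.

1.9

Equal flux requires L_X/d_X² = L_K/d_K², so d_X/d_K = √(L_X/L_K)
= √(3.80) = 1.949.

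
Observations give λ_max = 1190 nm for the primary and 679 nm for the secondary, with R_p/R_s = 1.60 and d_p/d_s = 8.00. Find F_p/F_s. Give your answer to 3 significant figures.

0.00424

Wien's law: T_p/T_s = λ_s/λ_p = 679/1190 = 0.5706.
L_p/L_s = (R_p/R_s)²(T_p/T_s)⁴ = (1.60)²(0.5706)⁴ = 0.2714.
F_p/F_s = (L_p/L_s)/(d_p/d_s)² = 0.2714/(8.00)² = 0.004240.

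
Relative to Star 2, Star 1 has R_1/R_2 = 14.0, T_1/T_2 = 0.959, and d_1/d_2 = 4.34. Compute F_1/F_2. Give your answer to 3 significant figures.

8.80

L_1/L_2 = (R_1/R_2)²(T_1/T_2)⁴ = (14.0)² × (0.959)⁴ = 165.8.
F_1/F_2 = (L_1/L_2)/(d_1/d_2)² = 165.8 / (4.34)² = 8.801.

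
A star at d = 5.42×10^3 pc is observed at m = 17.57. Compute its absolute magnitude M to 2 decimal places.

M = m − 5 log₁₀(d/10 pc) = 17.57 − 5 log₁₀(5.42×10^3/10)
  = 17.57 − 5 × 2.734 = 17.57 − 13.67 = 3.90.

3.90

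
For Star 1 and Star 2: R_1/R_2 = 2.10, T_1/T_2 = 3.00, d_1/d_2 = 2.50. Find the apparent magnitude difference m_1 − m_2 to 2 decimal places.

L_1/L_2 = (2.10)²(3.00)⁴ = 357.2.
F_1/F_2 = (L_1/L_2)/(d_1/d_2)² = 357.2/6.250 = 57.15.
m_1 − m_2 = −2.5 log₁₀(57.15) = -4.39.

-4.39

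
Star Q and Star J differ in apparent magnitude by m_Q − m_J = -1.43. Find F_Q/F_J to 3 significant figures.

3.73

F_Q/F_J = 10^(−(m_Q − m_J)/2.5) = 10^(1.43/2.5) = 10^0.572 = 3.733.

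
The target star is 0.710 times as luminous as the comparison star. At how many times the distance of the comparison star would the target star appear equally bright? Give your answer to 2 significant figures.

Equal flux requires L_t/d_t² = L_c/d_c², so d_t/d_c = √(L_t/L_c)
= √(0.710) = 0.8426.

0.84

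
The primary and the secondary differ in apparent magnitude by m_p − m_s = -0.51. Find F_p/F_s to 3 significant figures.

1.60

F_p/F_s = 10^(−(m_p − m_s)/2.5) = 10^(0.51/2.5) = 10^0.204 = 1.600.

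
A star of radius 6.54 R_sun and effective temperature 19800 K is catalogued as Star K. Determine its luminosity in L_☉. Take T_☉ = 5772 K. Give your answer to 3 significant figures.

5.92×10^3 L_☉

L/L_☉ = (R/R_☉)² (T/T_☉)⁴ = (6.54)² × (19800/5772)⁴
       = 42.77 × (3.430)⁴ = 42.77 × 138.5 = 5923.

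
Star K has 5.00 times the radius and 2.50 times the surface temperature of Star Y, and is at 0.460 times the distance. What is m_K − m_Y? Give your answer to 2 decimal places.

-9.16

L_K/L_Y = (5.00)²(2.50)⁴ = 976.6.
F_K/F_Y = (L_K/L_Y)/(d_K/d_Y)² = 976.6/0.2116 = 4615.
m_K − m_Y = −2.5 log₁₀(4615) = -9.16.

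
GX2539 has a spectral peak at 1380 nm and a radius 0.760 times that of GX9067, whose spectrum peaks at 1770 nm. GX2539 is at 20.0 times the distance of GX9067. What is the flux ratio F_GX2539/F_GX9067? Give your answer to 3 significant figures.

Wien's law: T_GX2539/T_GX9067 = λ_GX9067/λ_GX2539 = 1770/1380 = 1.283.
L_GX2539/L_GX9067 = (R_GX2539/R_GX9067)²(T_GX2539/T_GX9067)⁴ = (0.760)²(1.283)⁴ = 1.563.
F_GX2539/F_GX9067 = (L_GX2539/L_GX9067)/(d_GX2539/d_GX9067)² = 1.563/(20.0)² = 0.003908.

0.00391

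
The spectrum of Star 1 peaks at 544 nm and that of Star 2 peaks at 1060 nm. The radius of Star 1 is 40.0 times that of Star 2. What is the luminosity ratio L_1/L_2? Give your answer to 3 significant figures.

Wien's law gives T ∝ 1/λ_max, so T_1/T_2 = λ_2/λ_1 = 1060/544 = 1.949.
Then L ∝ R²T⁴ gives L_1/L_2 = (40.0)² × (1.949)⁴ = 1600 × 14.42 = 2.306×10^4.

2.31×10^4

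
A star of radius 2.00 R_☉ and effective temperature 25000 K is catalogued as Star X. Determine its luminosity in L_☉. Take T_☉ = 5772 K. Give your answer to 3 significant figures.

1.41×10^3 L_☉

L/L_☉ = (R/R_☉)² (T/T_☉)⁴ = (2.00)² × (25000/5772)⁴
       = 4.000 × (4.331)⁴ = 4.000 × 351.9 = 1408.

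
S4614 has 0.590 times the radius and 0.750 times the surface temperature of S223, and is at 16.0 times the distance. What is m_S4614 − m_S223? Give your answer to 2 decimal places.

L_S4614/L_S223 = (0.590)²(0.750)⁴ = 0.1101.
F_S4614/F_S223 = (L_S4614/L_S223)/(d_S4614/d_S223)² = 0.1101/256.0 = 4.302×10^-4.
m_S4614 − m_S223 = −2.5 log₁₀(4.302×10^-4) = 8.42.

8.42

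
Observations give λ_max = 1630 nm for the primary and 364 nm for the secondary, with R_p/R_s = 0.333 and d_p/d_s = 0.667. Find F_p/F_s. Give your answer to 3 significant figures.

6.20×10^-4

Wien's law: T_p/T_s = λ_s/λ_p = 364/1630 = 0.2233.
L_p/L_s = (R_p/R_s)²(T_p/T_s)⁴ = (0.333)²(0.2233)⁴ = 2.758×10^-4.
F_p/F_s = (L_p/L_s)/(d_p/d_s)² = 2.758×10^-4/(0.667)² = 6.199×10^-4.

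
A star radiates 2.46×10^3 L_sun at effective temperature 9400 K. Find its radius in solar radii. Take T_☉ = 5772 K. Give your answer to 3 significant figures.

18.7 solar radii

R/R_☉ = √(L/L_☉) / (T/T_☉)² = √(2.46×10^3) / (1.629)²
       = 49.60 / 2.652 = 18.70.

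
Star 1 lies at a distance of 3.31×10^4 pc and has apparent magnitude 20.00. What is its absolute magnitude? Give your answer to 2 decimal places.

2.40

M = m − 5 log₁₀(d/10 pc) = 20.00 − 5 log₁₀(3.31×10^4/10)
  = 20.00 − 5 × 3.520 = 20.00 − 17.60 = 2.40.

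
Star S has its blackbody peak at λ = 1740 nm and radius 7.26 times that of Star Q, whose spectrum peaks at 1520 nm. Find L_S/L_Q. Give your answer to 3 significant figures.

30.7

Wien's law gives T ∝ 1/λ_max, so T_S/T_Q = λ_Q/λ_S = 1520/1740 = 0.8736.
Then L ∝ R²T⁴ gives L_S/L_Q = (7.26)² × (0.8736)⁴ = 52.71 × 0.5823 = 30.69.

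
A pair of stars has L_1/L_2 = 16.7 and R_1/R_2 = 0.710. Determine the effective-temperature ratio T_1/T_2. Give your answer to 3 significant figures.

L ∝ R²T⁴ gives T ∝ (L/R²)^(1/4), so
T_1/T_2 = (16.7 / 0.710²)^(1/4) = (33.13)^(1/4) = 2.399.

2.40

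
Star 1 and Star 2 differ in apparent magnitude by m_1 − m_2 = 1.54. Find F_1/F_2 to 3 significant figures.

0.242

F_1/F_2 = 10^(−(m_1 − m_2)/2.5) = 10^(-1.54/2.5) = 10^-0.616 = 0.2421.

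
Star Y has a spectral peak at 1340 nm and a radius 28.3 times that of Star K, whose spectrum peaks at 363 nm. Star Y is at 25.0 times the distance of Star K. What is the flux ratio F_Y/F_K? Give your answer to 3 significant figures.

0.00690

Wien's law: T_Y/T_K = λ_K/λ_Y = 363/1340 = 0.2709.
L_Y/L_K = (R_Y/R_K)²(T_Y/T_K)⁴ = (28.3)²(0.2709)⁴ = 4.313.
F_Y/F_K = (L_Y/L_K)/(d_Y/d_K)² = 4.313/(25.0)² = 0.006901.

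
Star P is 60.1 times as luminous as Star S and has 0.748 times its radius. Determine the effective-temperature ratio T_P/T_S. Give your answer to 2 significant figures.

L ∝ R²T⁴ gives T ∝ (L/R²)^(1/4), so
T_P/T_S = (60.1 / 0.748²)^(1/4) = (107.4)^(1/4) = 3.219.

3.2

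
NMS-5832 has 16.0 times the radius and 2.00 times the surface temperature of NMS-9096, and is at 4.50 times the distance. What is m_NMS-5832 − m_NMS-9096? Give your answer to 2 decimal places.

L_NMS-5832/L_NMS-9096 = (16.0)²(2.00)⁴ = 4096.
F_NMS-5832/F_NMS-9096 = (L_NMS-5832/L_NMS-9096)/(d_NMS-5832/d_NMS-9096)² = 4096/20.25 = 202.3.
m_NMS-5832 − m_NMS-9096 = −2.5 log₁₀(202.3) = -5.76.

-5.76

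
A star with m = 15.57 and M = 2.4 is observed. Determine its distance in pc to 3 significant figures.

m − M = 5 log₁₀(d/10 pc)
15.57 − (2.4) = 13.17 = 5 log₁₀(d/10)
d = 10 × 10^(13.17/5) = 10 × 10^2.634 = 4305 pc.

4.31×10^3 pc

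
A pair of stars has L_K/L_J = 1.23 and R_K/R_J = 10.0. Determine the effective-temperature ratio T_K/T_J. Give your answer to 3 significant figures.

0.333

L ∝ R²T⁴ gives T ∝ (L/R²)^(1/4), so
T_K/T_J = (1.23 / 10.0²)^(1/4) = (0.01230)^(1/4) = 0.3330.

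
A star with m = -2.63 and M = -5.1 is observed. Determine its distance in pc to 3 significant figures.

31.2 pc

m − M = 5 log₁₀(d/10 pc)
-2.63 − (-5.1) = 2.47 = 5 log₁₀(d/10)
d = 10 × 10^(2.47/5) = 10 × 10^0.494 = 31.19 pc.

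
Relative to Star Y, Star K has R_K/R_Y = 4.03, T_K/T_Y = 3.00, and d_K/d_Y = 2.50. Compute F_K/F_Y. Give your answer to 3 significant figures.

210

L_K/L_Y = (R_K/R_Y)²(T_K/T_Y)⁴ = (4.03)² × (3.00)⁴ = 1316.
F_K/F_Y = (L_K/L_Y)/(d_K/d_Y)² = 1316 / (2.50)² = 210.5.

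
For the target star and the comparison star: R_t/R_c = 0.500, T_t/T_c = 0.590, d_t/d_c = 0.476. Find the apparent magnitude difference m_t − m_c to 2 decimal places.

L_t/L_c = (0.500)²(0.590)⁴ = 0.03029.
F_t/F_c = (L_t/L_c)/(d_t/d_c)² = 0.03029/0.2266 = 0.1337.
m_t − m_c = −2.5 log₁₀(0.1337) = 2.18.

2.18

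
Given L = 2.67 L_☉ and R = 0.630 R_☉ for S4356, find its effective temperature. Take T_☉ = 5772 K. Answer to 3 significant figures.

9.30×10^3 K

T/T_☉ = (L/L_☉)^(1/4) / (R/R_☉)^(1/2)
T = 5772 × (2.67)^(1/4) / √(0.630) = 5772 × 1.278 / 0.7937 = 9296 K.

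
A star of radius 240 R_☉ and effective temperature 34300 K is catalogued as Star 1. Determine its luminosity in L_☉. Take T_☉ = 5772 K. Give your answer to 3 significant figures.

7.18×10^7 L_☉

L/L_☉ = (R/R_☉)² (T/T_☉)⁴ = (240)² × (34300/5772)⁴
       = 5.760×10^4 × (5.942)⁴ = 5.760×10^4 × 1247 = 7.183×10^7.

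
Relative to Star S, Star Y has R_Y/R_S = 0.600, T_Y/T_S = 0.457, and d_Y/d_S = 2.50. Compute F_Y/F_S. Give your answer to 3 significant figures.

L_Y/L_S = (R_Y/R_S)²(T_Y/T_S)⁴ = (0.600)² × (0.457)⁴ = 0.01570.
F_Y/F_S = (L_Y/L_S)/(d_Y/d_S)² = 0.01570 / (2.50)² = 0.002512.

0.00251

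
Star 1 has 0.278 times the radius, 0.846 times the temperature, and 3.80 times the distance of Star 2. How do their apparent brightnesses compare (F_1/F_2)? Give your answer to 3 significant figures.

L_1/L_2 = (R_1/R_2)²(T_1/T_2)⁴ = (0.278)² × (0.846)⁴ = 0.03959.
F_1/F_2 = (L_1/L_2)/(d_1/d_2)² = 0.03959 / (3.80)² = 0.002742.

0.00274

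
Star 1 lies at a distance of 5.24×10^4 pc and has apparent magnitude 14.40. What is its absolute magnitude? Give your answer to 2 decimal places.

-4.20

M = m − 5 log₁₀(d/10 pc) = 14.40 − 5 log₁₀(5.24×10^4/10)
  = 14.40 − 5 × 3.719 = 14.40 − 18.60 = -4.20.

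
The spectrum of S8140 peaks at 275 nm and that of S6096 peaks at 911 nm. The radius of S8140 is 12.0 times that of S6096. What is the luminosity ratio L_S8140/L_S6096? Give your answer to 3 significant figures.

Wien's law gives T ∝ 1/λ_max, so T_S8140/T_S6096 = λ_S6096/λ_S8140 = 911/275 = 3.313.
Then L ∝ R²T⁴ gives L_S8140/L_S6096 = (12.0)² × (3.313)⁴ = 144.0 × 120.4 = 1.734×10^4.

1.73×10^4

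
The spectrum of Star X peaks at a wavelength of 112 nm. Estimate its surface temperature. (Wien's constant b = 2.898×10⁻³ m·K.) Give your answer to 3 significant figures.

2.59×10^4 K

T = b/λ_max = 2.898×10⁻³ / (112×10⁻⁹) = 2.587×10^4 K.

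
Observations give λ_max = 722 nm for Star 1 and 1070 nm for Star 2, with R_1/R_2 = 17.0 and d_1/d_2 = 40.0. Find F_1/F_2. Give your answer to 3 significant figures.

0.871

Wien's law: T_1/T_2 = λ_2/λ_1 = 1070/722 = 1.482.
L_1/L_2 = (R_1/R_2)²(T_1/T_2)⁴ = (17.0)²(1.482)⁴ = 1394.
F_1/F_2 = (L_1/L_2)/(d_1/d_2)² = 1394/(40.0)² = 0.8713.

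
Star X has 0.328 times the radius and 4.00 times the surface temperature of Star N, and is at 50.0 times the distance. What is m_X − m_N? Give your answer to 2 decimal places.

L_X/L_N = (0.328)²(4.00)⁴ = 27.54.
F_X/F_N = (L_X/L_N)/(d_X/d_N)² = 27.54/2500 = 0.01102.
m_X − m_N = −2.5 log₁₀(0.01102) = 4.89.

4.89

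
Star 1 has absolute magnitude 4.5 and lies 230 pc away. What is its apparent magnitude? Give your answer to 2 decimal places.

m = M + 5 log₁₀(d/10 pc) = 4.5 + 5 log₁₀(230/10)
  = 4.5 + 5 × 1.362 = 4.5 + 6.81 = 11.31.

11.31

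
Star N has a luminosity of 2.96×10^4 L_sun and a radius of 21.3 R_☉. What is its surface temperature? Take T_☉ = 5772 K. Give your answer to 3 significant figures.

1.64×10^4 K

T/T_☉ = (L/L_☉)^(1/4) / (R/R_☉)^(1/2)
T = 5772 × (2.96×10^4)^(1/4) / √(21.3) = 5772 × 13.12 / 4.615 = 1.640×10^4 K.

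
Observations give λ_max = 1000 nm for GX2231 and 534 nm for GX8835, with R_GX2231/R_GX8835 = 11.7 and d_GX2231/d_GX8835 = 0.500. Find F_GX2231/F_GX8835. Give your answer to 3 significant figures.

Wien's law: T_GX2231/T_GX8835 = λ_GX8835/λ_GX2231 = 534/1000 = 0.5340.
L_GX2231/L_GX8835 = (R_GX2231/R_GX8835)²(T_GX2231/T_GX8835)⁴ = (11.7)²(0.5340)⁴ = 11.13.
F_GX2231/F_GX8835 = (L_GX2231/L_GX8835)/(d_GX2231/d_GX8835)² = 11.13/(0.500)² = 44.52.

44.5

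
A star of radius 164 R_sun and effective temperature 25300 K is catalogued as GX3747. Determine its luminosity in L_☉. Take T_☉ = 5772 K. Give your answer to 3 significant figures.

L/L_☉ = (R/R_☉)² (T/T_☉)⁴ = (164)² × (25300/5772)⁴
       = 2.690×10^4 × (4.383)⁴ = 2.690×10^4 × 369.1 = 9.928×10^6.

9.93×10^6 L_☉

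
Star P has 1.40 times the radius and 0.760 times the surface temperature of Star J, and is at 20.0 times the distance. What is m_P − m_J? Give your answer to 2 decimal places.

6.97

L_P/L_J = (1.40)²(0.760)⁴ = 0.6539.
F_P/F_J = (L_P/L_J)/(d_P/d_J)² = 0.6539/400.0 = 0.001635.
m_P − m_J = −2.5 log₁₀(0.001635) = 6.97.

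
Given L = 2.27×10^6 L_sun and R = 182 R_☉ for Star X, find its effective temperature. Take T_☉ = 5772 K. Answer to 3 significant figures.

1.66×10^4 K

T/T_☉ = (L/L_☉)^(1/4) / (R/R_☉)^(1/2)
T = 5772 × (2.27×10^6)^(1/4) / √(182) = 5772 × 38.82 / 13.49 = 1.661×10^4 K.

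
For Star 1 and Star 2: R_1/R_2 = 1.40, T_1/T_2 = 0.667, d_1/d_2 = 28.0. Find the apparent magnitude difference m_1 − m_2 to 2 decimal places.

L_1/L_2 = (1.40)²(0.667)⁴ = 0.3879.
F_1/F_2 = (L_1/L_2)/(d_1/d_2)² = 0.3879/784.0 = 4.948×10^-4.
m_1 − m_2 = −2.5 log₁₀(4.948×10^-4) = 8.26.

8.26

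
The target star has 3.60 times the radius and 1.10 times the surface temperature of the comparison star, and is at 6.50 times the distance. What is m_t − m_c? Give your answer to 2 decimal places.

L_t/L_c = (3.60)²(1.10)⁴ = 18.97.
F_t/F_c = (L_t/L_c)/(d_t/d_c)² = 18.97/42.25 = 0.4491.
m_t − m_c = −2.5 log₁₀(0.4491) = 0.87.

0.87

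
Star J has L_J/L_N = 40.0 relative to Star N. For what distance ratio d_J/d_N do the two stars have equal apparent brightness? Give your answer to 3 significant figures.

6.32

Equal flux requires L_J/d_J² = L_N/d_N², so d_J/d_N = √(L_J/L_N)
= √(40.0) = 6.325.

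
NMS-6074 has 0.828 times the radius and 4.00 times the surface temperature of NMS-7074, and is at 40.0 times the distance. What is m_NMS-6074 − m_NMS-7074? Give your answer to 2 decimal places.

2.40

L_NMS-6074/L_NMS-7074 = (0.828)²(4.00)⁴ = 175.5.
F_NMS-6074/F_NMS-7074 = (L_NMS-6074/L_NMS-7074)/(d_NMS-6074/d_NMS-7074)² = 175.5/1600 = 0.1097.
m_NMS-6074 − m_NMS-7074 = −2.5 log₁₀(0.1097) = 2.40.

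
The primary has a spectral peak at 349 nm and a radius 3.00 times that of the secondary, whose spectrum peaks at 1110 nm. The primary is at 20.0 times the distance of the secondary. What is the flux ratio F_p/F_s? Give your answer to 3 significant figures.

2.30

Wien's law: T_p/T_s = λ_s/λ_p = 1110/349 = 3.181.
L_p/L_s = (R_p/R_s)²(T_p/T_s)⁴ = (3.00)²(3.181)⁴ = 920.9.
F_p/F_s = (L_p/L_s)/(d_p/d_s)² = 920.9/(20.0)² = 2.302.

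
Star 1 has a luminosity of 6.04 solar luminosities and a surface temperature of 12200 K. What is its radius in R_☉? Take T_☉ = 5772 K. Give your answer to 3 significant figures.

R/R_☉ = √(L/L_☉) / (T/T_☉)² = √(6.04) / (2.114)²
       = 2.458 / 4.468 = 0.5501.

0.550 R_☉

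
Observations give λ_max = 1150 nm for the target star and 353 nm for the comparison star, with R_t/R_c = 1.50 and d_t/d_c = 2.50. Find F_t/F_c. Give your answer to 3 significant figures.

0.00320

Wien's law: T_t/T_c = λ_c/λ_t = 353/1150 = 0.3070.
L_t/L_c = (R_t/R_c)²(T_t/T_c)⁴ = (1.50)²(0.3070)⁴ = 0.01998.
F_t/F_c = (L_t/L_c)/(d_t/d_c)² = 0.01998/(2.50)² = 0.003196.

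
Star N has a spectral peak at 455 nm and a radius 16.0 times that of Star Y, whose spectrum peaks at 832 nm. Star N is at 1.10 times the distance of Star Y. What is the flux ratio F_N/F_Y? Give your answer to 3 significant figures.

2.37×10^3

Wien's law: T_N/T_Y = λ_Y/λ_N = 832/455 = 1.829.
L_N/L_Y = (R_N/R_Y)²(T_N/T_Y)⁴ = (16.0)²(1.829)⁴ = 2862.
F_N/F_Y = (L_N/L_Y)/(d_N/d_Y)² = 2862/(1.10)² = 2365.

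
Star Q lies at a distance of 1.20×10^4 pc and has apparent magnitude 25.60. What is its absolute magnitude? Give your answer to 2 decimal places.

10.20

M = m − 5 log₁₀(d/10 pc) = 25.60 − 5 log₁₀(1.20×10^4/10)
  = 25.60 − 5 × 3.079 = 25.60 − 15.40 = 10.20.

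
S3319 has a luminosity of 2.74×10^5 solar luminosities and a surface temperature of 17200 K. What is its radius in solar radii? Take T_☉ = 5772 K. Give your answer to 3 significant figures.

58.9 solar radii

R/R_☉ = √(L/L_☉) / (T/T_☉)² = √(2.74×10^5) / (2.980)²
       = 523.5 / 8.880 = 58.95.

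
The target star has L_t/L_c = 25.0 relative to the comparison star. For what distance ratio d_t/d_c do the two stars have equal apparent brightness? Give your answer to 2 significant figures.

Equal flux requires L_t/d_t² = L_c/d_c², so d_t/d_c = √(L_t/L_c)
= √(25.0) = 5.000.

5.0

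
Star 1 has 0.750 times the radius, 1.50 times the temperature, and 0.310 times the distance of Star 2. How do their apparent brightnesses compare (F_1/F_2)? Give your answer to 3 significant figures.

29.6

L_1/L_2 = (R_1/R_2)²(T_1/T_2)⁴ = (0.750)² × (1.50)⁴ = 2.848.
F_1/F_2 = (L_1/L_2)/(d_1/d_2)² = 2.848 / (0.310)² = 29.63.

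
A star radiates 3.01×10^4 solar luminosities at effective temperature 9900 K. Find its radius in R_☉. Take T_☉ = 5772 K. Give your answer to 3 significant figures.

R/R_☉ = √(L/L_☉) / (T/T_☉)² = √(3.01×10^4) / (1.715)²
       = 173.5 / 2.942 = 58.97.

59.0 R_☉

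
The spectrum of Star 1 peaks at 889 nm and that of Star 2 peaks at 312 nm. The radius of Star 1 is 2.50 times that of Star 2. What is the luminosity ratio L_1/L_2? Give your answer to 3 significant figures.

0.0948

Wien's law gives T ∝ 1/λ_max, so T_1/T_2 = λ_2/λ_1 = 312/889 = 0.3510.
Then L ∝ R²T⁴ gives L_1/L_2 = (2.50)² × (0.3510)⁴ = 6.250 × 0.01517 = 0.09482.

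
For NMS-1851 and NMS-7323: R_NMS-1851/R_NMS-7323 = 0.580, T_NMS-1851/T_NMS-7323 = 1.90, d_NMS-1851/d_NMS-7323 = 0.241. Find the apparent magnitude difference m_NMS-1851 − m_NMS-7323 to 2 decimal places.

-4.69

L_NMS-1851/L_NMS-7323 = (0.580)²(1.90)⁴ = 4.384.
F_NMS-1851/F_NMS-7323 = (L_NMS-1851/L_NMS-7323)/(d_NMS-1851/d_NMS-7323)² = 4.384/0.05808 = 75.48.
m_NMS-1851 − m_NMS-7323 = −2.5 log₁₀(75.48) = -4.69.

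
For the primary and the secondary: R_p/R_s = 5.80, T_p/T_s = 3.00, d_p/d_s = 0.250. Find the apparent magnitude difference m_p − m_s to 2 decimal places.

-11.60

L_p/L_s = (5.80)²(3.00)⁴ = 2725.
F_p/F_s = (L_p/L_s)/(d_p/d_s)² = 2725/0.06250 = 4.360×10^4.
m_p − m_s = −2.5 log₁₀(4.360×10^4) = -11.60.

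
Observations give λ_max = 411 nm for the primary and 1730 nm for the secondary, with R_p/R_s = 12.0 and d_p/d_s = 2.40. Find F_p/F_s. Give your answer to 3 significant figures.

Wien's law: T_p/T_s = λ_s/λ_p = 1730/411 = 4.209.
L_p/L_s = (R_p/R_s)²(T_p/T_s)⁴ = (12.0)²(4.209)⁴ = 4.520×10^4.
F_p/F_s = (L_p/L_s)/(d_p/d_s)² = 4.520×10^4/(2.40)² = 7848.

7.85×10^3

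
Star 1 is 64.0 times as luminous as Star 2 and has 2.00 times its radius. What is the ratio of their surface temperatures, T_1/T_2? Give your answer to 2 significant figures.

L ∝ R²T⁴ gives T ∝ (L/R²)^(1/4), so
T_1/T_2 = (64.0 / 2.00²)^(1/4) = (16.00)^(1/4) = 2.000.

2.0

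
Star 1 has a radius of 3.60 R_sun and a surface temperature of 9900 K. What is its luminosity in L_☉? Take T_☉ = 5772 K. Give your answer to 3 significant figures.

L/L_☉ = (R/R_☉)² (T/T_☉)⁴ = (3.60)² × (9900/5772)⁴
       = 12.96 × (1.715)⁴ = 12.96 × 8.654 = 112.2.

112 L_☉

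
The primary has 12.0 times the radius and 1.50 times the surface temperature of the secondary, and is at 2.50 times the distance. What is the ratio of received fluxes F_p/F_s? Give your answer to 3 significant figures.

117

L_p/L_s = (R_p/R_s)²(T_p/T_s)⁴ = (12.0)² × (1.50)⁴ = 729.0.
F_p/F_s = (L_p/L_s)/(d_p/d_s)² = 729.0 / (2.50)² = 116.6.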